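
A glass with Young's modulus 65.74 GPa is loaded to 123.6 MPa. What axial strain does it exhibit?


Rearrange E = sigma / epsilon:
  epsilon = sigma / E
  E (MPa) = 65.74 * 1000 = 65740
  epsilon = 123.6 / 65740 = 0.00188

0.00188


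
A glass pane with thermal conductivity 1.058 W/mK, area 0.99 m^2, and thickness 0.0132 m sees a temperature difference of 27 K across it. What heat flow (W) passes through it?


Fourier's law: Q = k * A * dT / t
  Q = 1.058 * 0.99 * 27 / 0.0132
  Q = 28.28034 / 0.0132 = 2142.4 W

2142.4 W


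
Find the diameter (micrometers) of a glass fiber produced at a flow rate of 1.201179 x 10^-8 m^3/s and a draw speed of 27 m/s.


Cross-sectional area from continuity:
  A = Q / v = 1.201179 x 10^-8 / 27 = 4.448811 x 10^-10 m^2
Diameter from circular cross-section:
  d = sqrt(4A / pi) * 10^6 (m -> um)
  d = sqrt(4 * 4.448811 x 10^-10 / pi) * 10^6 = 23.8 um

23.8 um


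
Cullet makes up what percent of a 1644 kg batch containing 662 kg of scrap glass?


Cullet ratio = (cullet mass / total batch mass) * 100
  Ratio = 662 / 1644 * 100 = 40.27%

40.27%


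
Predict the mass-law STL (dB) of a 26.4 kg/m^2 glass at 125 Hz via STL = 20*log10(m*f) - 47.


Mass law: STL = 20 * log10(m * f) - 47
  m * f = 26.4 * 125 = 3300
  log10(3300) = 3.51851
  STL = 20 * 3.51851 - 47 = 70.3702 - 47 = 23.4 dB

23.4 dB


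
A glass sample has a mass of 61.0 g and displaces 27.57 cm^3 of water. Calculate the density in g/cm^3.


Use the definition of density:
  rho = mass / volume
  rho = 61.0 / 27.57 = 2.213 g/cm^3

2.213 g/cm^3


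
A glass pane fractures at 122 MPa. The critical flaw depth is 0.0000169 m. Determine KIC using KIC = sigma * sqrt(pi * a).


Fracture toughness: KIC = sigma * sqrt(pi * a)
  pi * a = pi * 0.0000169 = 0.000053093
  sqrt(pi * a) = 0.007286
  KIC = 122 * 0.007286 = 0.889 MPa*sqrt(m)

0.889 MPa*sqrt(m)


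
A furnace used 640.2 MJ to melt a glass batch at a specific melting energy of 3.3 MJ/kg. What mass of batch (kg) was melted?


Rearrange E = m * s for m:
  m = E / s
  m = 640.2 / 3.3 = 194.0 kg

194.0 kg


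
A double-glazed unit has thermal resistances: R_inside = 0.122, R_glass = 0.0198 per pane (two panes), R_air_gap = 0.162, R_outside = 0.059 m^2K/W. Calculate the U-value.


Total thermal resistance (series):
  R_total = R_in + R_glass + R_air + R_glass + R_out
  R_total = 0.122 + 0.0198 + 0.162 + 0.0198 + 0.059 = 0.3826 m^2K/W
U-value = 1 / R_total = 1 / 0.3826 = 2.614 W/m^2K

2.614 W/m^2K


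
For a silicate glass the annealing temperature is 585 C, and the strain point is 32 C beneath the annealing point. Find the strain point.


Strain point = annealing point - difference:
  T_strain = 585 - 32 = 553 C

553 C


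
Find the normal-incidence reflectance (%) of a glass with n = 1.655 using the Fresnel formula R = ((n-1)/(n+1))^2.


Fresnel reflectance at normal incidence:
  R = ((n - 1)/(n + 1))^2
  (n - 1)/(n + 1) = (1.655 - 1)/(1.655 + 1) = 0.246704
  R = 0.246704^2 = 0.0608629
  R(%) = 0.0608629 * 100 = 6.086%

6.086%


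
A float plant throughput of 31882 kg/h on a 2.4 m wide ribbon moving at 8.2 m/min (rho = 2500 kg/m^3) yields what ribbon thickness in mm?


Ribbon cross-section from mass balance:
  Volume rate = throughput / density = 31882 / 2500 = 12.7528 m^3/h
  thickness = volume rate / (speed * 60 * width), i.e.
  thickness = throughput / (60 * speed * width * density) * 1000
  thickness = 31882 / (60 * 8.2 * 2.4 * 2500) * 1000 = 10.8 mm

10.8 mm


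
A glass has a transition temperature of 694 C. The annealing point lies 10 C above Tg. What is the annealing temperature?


The annealing temperature is Tg plus the offset:
  T_anneal = 694 + 10 = 704 C

704 C


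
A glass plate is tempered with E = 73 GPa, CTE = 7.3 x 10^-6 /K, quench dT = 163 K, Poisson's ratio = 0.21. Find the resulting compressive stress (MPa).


Tempering stress: sigma = E * alpha * dT / (1 - nu)
  E (MPa) = 73 * 1000 = 73000
  Numerator = 73000 * (7.3 x 10^-6) * 163 = 86.8627
  Denominator = 1 - 0.21 = 0.79
  sigma = 86.8627 / 0.79 = 110.0 MPa

110.0 MPa


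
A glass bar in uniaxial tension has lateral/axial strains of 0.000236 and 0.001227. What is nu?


Poisson's ratio: nu = lateral strain / axial strain
  nu = 0.000236 / 0.001227 = 0.1923

0.1923


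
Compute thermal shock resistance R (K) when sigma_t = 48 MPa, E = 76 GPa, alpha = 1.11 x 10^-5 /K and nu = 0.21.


Thermal shock resistance: R = sigma * (1 - nu) / (E * alpha)
  Numerator = 48 * (1 - 0.21) = 37.92
  Denominator = 76 * 1000 * (1.11 x 10^-5) = 0.8436
  R = 37.92 / 0.8436 = 45.0 K

45.0 K


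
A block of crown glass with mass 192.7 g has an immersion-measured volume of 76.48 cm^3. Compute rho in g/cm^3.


Use the definition of density:
  rho = mass / volume
  rho = 192.7 / 76.48 = 2.52 g/cm^3

2.52 g/cm^3


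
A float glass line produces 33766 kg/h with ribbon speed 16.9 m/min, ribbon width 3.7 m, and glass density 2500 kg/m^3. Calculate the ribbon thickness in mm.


Ribbon cross-section from mass balance:
  Volume rate = throughput / density = 33766 / 2500 = 13.5064 m^3/h
  thickness = volume rate / (speed * 60 * width), i.e.
  thickness = throughput / (60 * speed * width * density) * 1000
  thickness = 33766 / (60 * 16.9 * 3.7 * 2500) * 1000 = 3.6 mm

3.6 mm


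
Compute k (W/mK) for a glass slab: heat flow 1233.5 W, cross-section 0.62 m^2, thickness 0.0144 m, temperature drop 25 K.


Fourier's law rearranged: k = Q * t / (A * dT)
  Numerator = 1233.5 * 0.0144 = 17.7624
  Denominator = 0.62 * 25 = 15.5
  k = 17.7624 / 15.5 = 1.146 W/mK

1.146 W/mK


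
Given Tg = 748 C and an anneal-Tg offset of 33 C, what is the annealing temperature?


The annealing temperature is Tg plus the offset:
  T_anneal = 748 + 33 = 781 C

781 C


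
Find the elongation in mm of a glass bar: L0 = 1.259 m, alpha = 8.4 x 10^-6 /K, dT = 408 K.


Thermal expansion formula: dL = alpha * L0 * dT
  dL = (8.4 x 10^-6) * 1.259 * 408 = 0.00431484 m
Convert to mm: 0.00431484 * 1000 = 4.3148 mm

4.3148 mm


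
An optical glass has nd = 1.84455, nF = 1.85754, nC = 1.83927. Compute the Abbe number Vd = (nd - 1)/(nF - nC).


Abbe number formula: Vd = (nd - 1) / (nF - nC)
  nd - 1 = 1.84455 - 1 = 0.84455
  nF - nC = 1.85754 - 1.83927 = 0.01827
  Vd = 0.84455 / 0.01827 = 46.23

46.23


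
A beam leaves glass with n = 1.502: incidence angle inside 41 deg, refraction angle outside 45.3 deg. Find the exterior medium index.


Apply Snell's law: n1 * sin(theta1) = n2 * sin(theta2)
  n2 = n1 * sin(theta1) / sin(theta2)
  sin(41) = 0.656059
  sin(45.3) = 0.710799
  n2 = 1.502 * 0.656059 / 0.710799 = 1.3863

1.3863


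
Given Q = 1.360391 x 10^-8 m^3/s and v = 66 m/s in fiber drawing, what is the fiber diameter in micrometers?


Cross-sectional area from continuity:
  A = Q / v = 1.360391 x 10^-8 / 66 = 2.061198 x 10^-10 m^2
Diameter from circular cross-section:
  d = sqrt(4A / pi) * 10^6 (m -> um)
  d = sqrt(4 * 2.061198 x 10^-10 / pi) * 10^6 = 16.2 um

16.2 um


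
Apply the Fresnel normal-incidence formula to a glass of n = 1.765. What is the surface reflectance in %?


Fresnel reflectance at normal incidence:
  R = ((n - 1)/(n + 1))^2
  (n - 1)/(n + 1) = (1.765 - 1)/(1.765 + 1) = 0.276673
  R = 0.276673^2 = 0.0765479
  R(%) = 0.0765479 * 100 = 7.655%

7.655%


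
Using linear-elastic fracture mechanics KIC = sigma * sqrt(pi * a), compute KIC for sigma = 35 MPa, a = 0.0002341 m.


Fracture toughness: KIC = sigma * sqrt(pi * a)
  pi * a = pi * 0.0002341 = 0.000735447
  sqrt(pi * a) = 0.027119
  KIC = 35 * 0.027119 = 0.949 MPa*sqrt(m)

0.949 MPa*sqrt(m)


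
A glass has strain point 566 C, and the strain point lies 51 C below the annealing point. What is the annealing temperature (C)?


T_anneal = T_strain + gap:
  T_anneal = 566 + 51 = 617 C

617 C


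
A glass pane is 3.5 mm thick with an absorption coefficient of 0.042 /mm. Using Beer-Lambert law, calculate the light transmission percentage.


Beer-Lambert law: T = exp(-alpha * thickness)
  exponent = -0.042 * 3.5 = -0.147
  T = exp(-0.147) = 0.8633
  Percentage = 0.8633 * 100 = 86.33%

86.33%


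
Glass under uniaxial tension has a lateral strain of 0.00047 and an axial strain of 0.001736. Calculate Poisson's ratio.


Poisson's ratio: nu = lateral strain / axial strain
  nu = 0.00047 / 0.001736 = 0.2707

0.2707


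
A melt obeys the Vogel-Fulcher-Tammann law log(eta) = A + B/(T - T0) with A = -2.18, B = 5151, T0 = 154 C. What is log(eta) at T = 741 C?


VFT equation: log(eta) = A + B / (T - T0)
  T - T0 = 741 - 154 = 587
  B / (T - T0) = 5151 / 587 = 8.775
  log(eta) = -2.18 + 8.775 = 6.595

6.595


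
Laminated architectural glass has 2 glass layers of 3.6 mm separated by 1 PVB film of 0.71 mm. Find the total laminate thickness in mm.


Total thickness = glass contribution + PVB contribution
  Glass: 2 * 3.6 = 7.2 mm
  PVB: 1 * 0.71 = 0.71 mm
  Total = 7.2 + 0.71 = 7.91 mm

7.91 mm


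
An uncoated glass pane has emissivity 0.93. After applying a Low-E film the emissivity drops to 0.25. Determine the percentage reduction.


Percentage reduction = (1 - coated/uncoated) * 100
  Ratio = 0.25 / 0.93 = 0.2688
  Reduction = (1 - 0.2688) * 100 = 73.1%

73.1%


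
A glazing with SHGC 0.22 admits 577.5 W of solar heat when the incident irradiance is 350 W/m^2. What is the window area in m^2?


Rearrange Q = Area * SHGC * Irradiance:
  Area = Q / (SHGC * Irradiance)
  Area = 577.5 / (0.22 * 350) = 7.5 m^2

7.5 m^2


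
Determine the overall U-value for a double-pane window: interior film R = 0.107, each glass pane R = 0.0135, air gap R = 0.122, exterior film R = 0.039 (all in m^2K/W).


Total thermal resistance (series):
  R_total = R_in + R_glass + R_air + R_glass + R_out
  R_total = 0.107 + 0.0135 + 0.122 + 0.0135 + 0.039 = 0.295 m^2K/W
U-value = 1 / R_total = 1 / 0.295 = 3.39 W/m^2K

3.39 W/m^2K


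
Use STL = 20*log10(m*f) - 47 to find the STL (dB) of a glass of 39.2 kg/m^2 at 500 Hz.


Mass law: STL = 20 * log10(m * f) - 47
  m * f = 39.2 * 500 = 19600
  log10(19600) = 4.29226
  STL = 20 * 4.29226 - 47 = 85.8452 - 47 = 38.8 dB

38.8 dB


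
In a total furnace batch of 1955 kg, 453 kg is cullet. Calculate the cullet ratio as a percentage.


Cullet ratio = (cullet mass / total batch mass) * 100
  Ratio = 453 / 1955 * 100 = 23.17%

23.17%


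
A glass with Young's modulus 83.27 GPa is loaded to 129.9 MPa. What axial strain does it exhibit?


Rearrange E = sigma / epsilon:
  epsilon = sigma / E
  E (MPa) = 83.27 * 1000 = 83270
  epsilon = 129.9 / 83270 = 0.00156

0.00156


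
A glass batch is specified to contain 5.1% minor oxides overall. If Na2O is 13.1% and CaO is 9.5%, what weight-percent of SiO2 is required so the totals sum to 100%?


Known pieces sum to 100%:
  SiO2 = 100 - (others + Na2O + CaO)
  SiO2 = 100 - (5.1 + 13.1 + 9.5) = 72.3%

72.3%


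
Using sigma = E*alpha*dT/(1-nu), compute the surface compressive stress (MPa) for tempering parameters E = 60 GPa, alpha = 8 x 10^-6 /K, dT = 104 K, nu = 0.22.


Tempering stress: sigma = E * alpha * dT / (1 - nu)
  E (MPa) = 60 * 1000 = 60000
  Numerator = 60000 * (8 x 10^-6) * 104 = 49.92
  Denominator = 1 - 0.22 = 0.78
  sigma = 49.92 / 0.78 = 64.0 MPa

64.0 MPa


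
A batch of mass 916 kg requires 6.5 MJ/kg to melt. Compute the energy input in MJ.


Total energy = mass * specific energy
  E = 916 * 6.5 = 5954 MJ

5954 MJ


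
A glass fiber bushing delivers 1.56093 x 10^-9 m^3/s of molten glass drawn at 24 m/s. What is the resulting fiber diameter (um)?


Cross-sectional area from continuity:
  A = Q / v = 1.56093 x 10^-9 / 24 = 6.503875 x 10^-11 m^2
Diameter from circular cross-section:
  d = sqrt(4A / pi) * 10^6 (m -> um)
  d = sqrt(4 * 6.503875 x 10^-11 / pi) * 10^6 = 9.1 um

9.1 um


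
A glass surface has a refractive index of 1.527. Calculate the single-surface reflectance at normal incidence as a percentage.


Fresnel reflectance at normal incidence:
  R = ((n - 1)/(n + 1))^2
  (n - 1)/(n + 1) = (1.527 - 1)/(1.527 + 1) = 0.208548
  R = 0.208548^2 = 0.0434923
  R(%) = 0.0434923 * 100 = 4.349%

4.349%


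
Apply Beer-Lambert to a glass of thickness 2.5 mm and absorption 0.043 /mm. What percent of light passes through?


Beer-Lambert law: T = exp(-alpha * thickness)
  exponent = -0.043 * 2.5 = -0.1075
  T = exp(-0.1075) = 0.8981
  Percentage = 0.8981 * 100 = 89.81%

89.81%


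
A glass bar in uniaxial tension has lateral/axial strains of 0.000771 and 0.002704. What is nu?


Poisson's ratio: nu = lateral strain / axial strain
  nu = 0.000771 / 0.002704 = 0.2851

0.2851


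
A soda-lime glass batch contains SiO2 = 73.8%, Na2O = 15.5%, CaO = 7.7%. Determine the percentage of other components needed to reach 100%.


Sum the three major oxides:
  SiO2 + Na2O + CaO = 73.8 + 15.5 + 7.7 = 97.0%
Subtract from 100%:
  Others = 100 - 97.0 = 3.0%

3.0%


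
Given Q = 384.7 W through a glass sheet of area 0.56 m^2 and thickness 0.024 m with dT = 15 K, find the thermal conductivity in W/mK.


Fourier's law rearranged: k = Q * t / (A * dT)
  Numerator = 384.7 * 0.024 = 9.2328
  Denominator = 0.56 * 15 = 8.4
  k = 9.2328 / 8.4 = 1.099 W/mK

1.099 W/mK


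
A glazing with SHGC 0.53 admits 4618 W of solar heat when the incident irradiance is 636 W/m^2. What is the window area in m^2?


Rearrange Q = Area * SHGC * Irradiance:
  Area = Q / (SHGC * Irradiance)
  Area = 4618 / (0.53 * 636) = 13.7 m^2

13.7 m^2


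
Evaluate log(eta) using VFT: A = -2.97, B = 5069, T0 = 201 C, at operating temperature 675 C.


VFT equation: log(eta) = A + B / (T - T0)
  T - T0 = 675 - 201 = 474
  B / (T - T0) = 5069 / 474 = 10.694
  log(eta) = -2.97 + 10.694 = 7.724

7.724


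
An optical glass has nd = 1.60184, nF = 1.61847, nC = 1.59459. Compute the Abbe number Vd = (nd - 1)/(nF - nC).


Abbe number formula: Vd = (nd - 1) / (nF - nC)
  nd - 1 = 1.60184 - 1 = 0.60184
  nF - nC = 1.61847 - 1.59459 = 0.02388
  Vd = 0.60184 / 0.02388 = 25.2

25.2


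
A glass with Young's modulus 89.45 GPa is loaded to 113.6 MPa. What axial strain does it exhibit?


Rearrange E = sigma / epsilon:
  epsilon = sigma / E
  E (MPa) = 89.45 * 1000 = 89450
  epsilon = 113.6 / 89450 = 0.00127

0.00127


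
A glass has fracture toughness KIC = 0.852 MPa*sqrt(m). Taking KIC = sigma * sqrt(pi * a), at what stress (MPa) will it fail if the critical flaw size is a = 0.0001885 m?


Rearrange KIC = sigma * sqrt(pi * a):
  sigma = KIC / sqrt(pi * a)
  sqrt(pi * 0.0001885) = 0.024335
  sigma = 0.852 / 0.024335 = 35.01 MPa

35.01 MPa


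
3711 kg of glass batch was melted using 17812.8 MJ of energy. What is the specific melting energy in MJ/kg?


Rearrange E = m * s for s:
  s = E / m
  s = 17812.8 / 3711 = 4.8 MJ/kg

4.8 MJ/kg


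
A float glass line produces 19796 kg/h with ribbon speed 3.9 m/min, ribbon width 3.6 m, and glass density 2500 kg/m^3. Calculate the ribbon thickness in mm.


Ribbon cross-section from mass balance:
  Volume rate = throughput / density = 19796 / 2500 = 7.9184 m^3/h
  thickness = volume rate / (speed * 60 * width), i.e.
  thickness = throughput / (60 * speed * width * density) * 1000
  thickness = 19796 / (60 * 3.9 * 3.6 * 2500) * 1000 = 9.4 mm

9.4 mm


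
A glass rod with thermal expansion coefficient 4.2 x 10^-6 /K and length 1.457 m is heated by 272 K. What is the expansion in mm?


Thermal expansion formula: dL = alpha * L0 * dT
  dL = (4.2 x 10^-6) * 1.457 * 272 = 0.00166448 m
Convert to mm: 0.00166448 * 1000 = 1.6645 mm

1.6645 mm


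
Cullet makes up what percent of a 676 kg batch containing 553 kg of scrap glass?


Cullet ratio = (cullet mass / total batch mass) * 100
  Ratio = 553 / 676 * 100 = 81.8%

81.8%


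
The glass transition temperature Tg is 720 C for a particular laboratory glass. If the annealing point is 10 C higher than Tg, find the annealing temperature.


The annealing temperature is Tg plus the offset:
  T_anneal = 720 + 10 = 730 C

730 C


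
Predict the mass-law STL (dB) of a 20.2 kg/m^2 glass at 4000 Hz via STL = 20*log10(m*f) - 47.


Mass law: STL = 20 * log10(m * f) - 47
  m * f = 20.2 * 4000 = 80800
  log10(80800) = 4.90741
  STL = 20 * 4.90741 - 47 = 98.1482 - 47 = 51.1 dB

51.1 dB


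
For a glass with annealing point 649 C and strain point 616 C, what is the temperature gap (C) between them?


Gap = T_anneal - T_strain:
  gap = 649 - 616 = 33 C

33 C


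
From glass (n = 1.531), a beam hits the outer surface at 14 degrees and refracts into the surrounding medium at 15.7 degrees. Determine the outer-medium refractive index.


Apply Snell's law: n1 * sin(theta1) = n2 * sin(theta2)
  n2 = n1 * sin(theta1) / sin(theta2)
  sin(14) = 0.241922
  sin(15.7) = 0.2706
  n2 = 1.531 * 0.241922 / 0.2706 = 1.3687

1.3687


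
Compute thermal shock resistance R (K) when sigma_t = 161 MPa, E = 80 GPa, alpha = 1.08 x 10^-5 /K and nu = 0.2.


Thermal shock resistance: R = sigma * (1 - nu) / (E * alpha)
  Numerator = 161 * (1 - 0.2) = 128.8
  Denominator = 80 * 1000 * (1.08 x 10^-5) = 0.864
  R = 128.8 / 0.864 = 149.1 K

149.1 K


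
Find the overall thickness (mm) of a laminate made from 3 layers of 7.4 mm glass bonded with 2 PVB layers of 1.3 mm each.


Total thickness = glass contribution + PVB contribution
  Glass: 3 * 7.4 = 22.2 mm
  PVB: 2 * 1.3 = 2.6 mm
  Total = 22.2 + 2.6 = 24.8 mm

24.8 mm


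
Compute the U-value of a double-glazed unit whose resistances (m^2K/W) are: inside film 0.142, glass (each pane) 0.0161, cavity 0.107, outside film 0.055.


Total thermal resistance (series):
  R_total = R_in + R_glass + R_air + R_glass + R_out
  R_total = 0.142 + 0.0161 + 0.107 + 0.0161 + 0.055 = 0.3362 m^2K/W
U-value = 1 / R_total = 1 / 0.3362 = 2.974 W/m^2K

2.974 W/m^2K


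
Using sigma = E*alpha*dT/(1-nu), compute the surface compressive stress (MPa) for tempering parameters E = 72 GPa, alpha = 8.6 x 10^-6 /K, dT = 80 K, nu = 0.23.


Tempering stress: sigma = E * alpha * dT / (1 - nu)
  E (MPa) = 72 * 1000 = 72000
  Numerator = 72000 * (8.6 x 10^-6) * 80 = 49.536
  Denominator = 1 - 0.23 = 0.77
  sigma = 49.536 / 0.77 = 64.3 MPa

64.3 MPa


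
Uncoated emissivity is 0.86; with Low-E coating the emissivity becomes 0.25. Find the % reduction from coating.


Percentage reduction = (1 - coated/uncoated) * 100
  Ratio = 0.25 / 0.86 = 0.2907
  Reduction = (1 - 0.2907) * 100 = 70.9%

70.9%


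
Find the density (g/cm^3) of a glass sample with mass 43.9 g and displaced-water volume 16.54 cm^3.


Use the definition of density:
  rho = mass / volume
  rho = 43.9 / 16.54 = 2.654 g/cm^3

2.654 g/cm^3


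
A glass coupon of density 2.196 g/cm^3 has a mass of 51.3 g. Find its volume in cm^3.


Rearrange rho = m / V:
  V = m / rho
  V = 51.3 / 2.196 = 23.361 cm^3

23.361 cm^3


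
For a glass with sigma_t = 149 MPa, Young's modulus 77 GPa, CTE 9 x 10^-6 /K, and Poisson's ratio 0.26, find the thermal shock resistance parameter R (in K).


Thermal shock resistance: R = sigma * (1 - nu) / (E * alpha)
  Numerator = 149 * (1 - 0.26) = 110.26
  Denominator = 77 * 1000 * (9 x 10^-6) = 0.693
  R = 110.26 / 0.693 = 159.1 K

159.1 K


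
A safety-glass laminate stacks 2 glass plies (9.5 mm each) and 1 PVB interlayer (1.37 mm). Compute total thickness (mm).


Total thickness = glass contribution + PVB contribution
  Glass: 2 * 9.5 = 19.0 mm
  PVB: 1 * 1.37 = 1.37 mm
  Total = 19.0 + 1.37 = 20.37 mm

20.37 mm


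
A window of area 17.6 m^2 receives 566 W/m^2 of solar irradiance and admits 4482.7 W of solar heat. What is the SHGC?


Rearrange Q = Area * SHGC * Irradiance:
  SHGC = Q / (Area * Irradiance)
  SHGC = 4482.7 / (17.6 * 566) = 0.45

0.45


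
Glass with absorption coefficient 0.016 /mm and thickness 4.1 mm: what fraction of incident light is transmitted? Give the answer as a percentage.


Beer-Lambert law: T = exp(-alpha * thickness)
  exponent = -0.016 * 4.1 = -0.0656
  T = exp(-0.0656) = 0.9365
  Percentage = 0.9365 * 100 = 93.65%

93.65%


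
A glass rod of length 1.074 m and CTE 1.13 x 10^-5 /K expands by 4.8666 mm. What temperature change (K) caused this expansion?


Rearrange dL = alpha * L0 * dT for dT:
  dT = dL / (alpha * L0)
  dL (m) = 4.8666 / 1000 = 0.0048666
  dT = 0.0048666 / ((1.13 x 10^-5) * 1.074) = 401.0 K

401.0 K


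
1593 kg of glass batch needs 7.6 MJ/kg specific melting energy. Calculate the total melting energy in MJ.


Total energy = mass * specific energy
  E = 1593 * 7.6 = 12106.8 MJ

12106.8 MJ


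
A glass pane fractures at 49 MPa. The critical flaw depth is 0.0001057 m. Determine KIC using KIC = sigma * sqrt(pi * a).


Fracture toughness: KIC = sigma * sqrt(pi * a)
  pi * a = pi * 0.0001057 = 0.000332066
  sqrt(pi * a) = 0.018223
  KIC = 49 * 0.018223 = 0.893 MPa*sqrt(m)

0.893 MPa*sqrt(m)


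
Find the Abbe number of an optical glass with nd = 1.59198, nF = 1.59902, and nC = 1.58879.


Abbe number formula: Vd = (nd - 1) / (nF - nC)
  nd - 1 = 1.59198 - 1 = 0.59198
  nF - nC = 1.59902 - 1.58879 = 0.01023
  Vd = 0.59198 / 0.01023 = 57.87

57.87


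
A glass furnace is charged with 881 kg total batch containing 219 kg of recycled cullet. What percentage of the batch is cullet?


Cullet ratio = (cullet mass / total batch mass) * 100
  Ratio = 219 / 881 * 100 = 24.86%

24.86%


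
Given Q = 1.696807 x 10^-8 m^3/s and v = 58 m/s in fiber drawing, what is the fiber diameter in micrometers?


Cross-sectional area from continuity:
  A = Q / v = 1.696807 x 10^-8 / 58 = 2.925529 x 10^-10 m^2
Diameter from circular cross-section:
  d = sqrt(4A / pi) * 10^6 (m -> um)
  d = sqrt(4 * 2.925529 x 10^-10 / pi) * 10^6 = 19.3 um

19.3 um


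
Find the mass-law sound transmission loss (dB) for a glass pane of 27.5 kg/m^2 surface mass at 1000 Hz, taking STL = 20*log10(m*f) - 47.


Mass law: STL = 20 * log10(m * f) - 47
  m * f = 27.5 * 1000 = 27500
  log10(27500) = 4.43933
  STL = 20 * 4.43933 - 47 = 88.7866 - 47 = 41.8 dB

41.8 dB


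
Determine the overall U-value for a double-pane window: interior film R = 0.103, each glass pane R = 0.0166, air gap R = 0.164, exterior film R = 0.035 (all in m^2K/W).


Total thermal resistance (series):
  R_total = R_in + R_glass + R_air + R_glass + R_out
  R_total = 0.103 + 0.0166 + 0.164 + 0.0166 + 0.035 = 0.3352 m^2K/W
U-value = 1 / R_total = 1 / 0.3352 = 2.983 W/m^2K

2.983 W/m^2K


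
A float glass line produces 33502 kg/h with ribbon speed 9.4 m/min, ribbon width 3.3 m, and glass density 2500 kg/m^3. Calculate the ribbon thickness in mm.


Ribbon cross-section from mass balance:
  Volume rate = throughput / density = 33502 / 2500 = 13.4008 m^3/h
  thickness = volume rate / (speed * 60 * width), i.e.
  thickness = throughput / (60 * speed * width * density) * 1000
  thickness = 33502 / (60 * 9.4 * 3.3 * 2500) * 1000 = 7.2 mm

7.2 mm


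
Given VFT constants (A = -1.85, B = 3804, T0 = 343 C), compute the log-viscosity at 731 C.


VFT equation: log(eta) = A + B / (T - T0)
  T - T0 = 731 - 343 = 388
  B / (T - T0) = 3804 / 388 = 9.804
  log(eta) = -1.85 + 9.804 = 7.954

7.954


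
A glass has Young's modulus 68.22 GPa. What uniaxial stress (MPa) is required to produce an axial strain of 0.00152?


Rearrange E = sigma / epsilon:
  sigma = E * epsilon
  E (MPa) = 68.22 * 1000 = 68220
  sigma = 68220 * 0.00152 = 103.69 MPa

103.69 MPa


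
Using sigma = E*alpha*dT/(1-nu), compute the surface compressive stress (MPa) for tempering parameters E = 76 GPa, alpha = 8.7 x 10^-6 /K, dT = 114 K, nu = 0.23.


Tempering stress: sigma = E * alpha * dT / (1 - nu)
  E (MPa) = 76 * 1000 = 76000
  Numerator = 76000 * (8.7 x 10^-6) * 114 = 75.3768
  Denominator = 1 - 0.23 = 0.77
  sigma = 75.3768 / 0.77 = 97.9 MPa

97.9 MPa


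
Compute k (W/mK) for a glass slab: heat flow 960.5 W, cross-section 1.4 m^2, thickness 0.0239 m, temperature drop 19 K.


Fourier's law rearranged: k = Q * t / (A * dT)
  Numerator = 960.5 * 0.0239 = 22.95595
  Denominator = 1.4 * 19 = 26.6
  k = 22.95595 / 26.6 = 0.863 W/mK

0.863 W/mK


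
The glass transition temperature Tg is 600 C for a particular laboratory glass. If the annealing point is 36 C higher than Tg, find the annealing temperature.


The annealing temperature is Tg plus the offset:
  T_anneal = 600 + 36 = 636 C

636 C


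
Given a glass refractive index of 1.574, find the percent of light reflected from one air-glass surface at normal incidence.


Fresnel reflectance at normal incidence:
  R = ((n - 1)/(n + 1))^2
  (n - 1)/(n + 1) = (1.574 - 1)/(1.574 + 1) = 0.222999
  R = 0.222999^2 = 0.0497286
  R(%) = 0.0497286 * 100 = 4.973%

4.973%


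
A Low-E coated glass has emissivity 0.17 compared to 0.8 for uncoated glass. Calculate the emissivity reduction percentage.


Percentage reduction = (1 - coated/uncoated) * 100
  Ratio = 0.17 / 0.8 = 0.2125
  Reduction = (1 - 0.2125) * 100 = 78.8%

78.8%


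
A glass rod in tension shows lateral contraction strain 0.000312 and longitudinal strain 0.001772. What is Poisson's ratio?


Poisson's ratio: nu = lateral strain / axial strain
  nu = 0.000312 / 0.001772 = 0.1761

0.1761


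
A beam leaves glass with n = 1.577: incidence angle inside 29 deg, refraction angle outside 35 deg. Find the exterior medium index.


Apply Snell's law: n1 * sin(theta1) = n2 * sin(theta2)
  n2 = n1 * sin(theta1) / sin(theta2)
  sin(29) = 0.48481
  sin(35) = 0.573576
  n2 = 1.577 * 0.48481 / 0.573576 = 1.3329

1.3329


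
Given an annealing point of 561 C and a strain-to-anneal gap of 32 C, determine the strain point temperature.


Strain point = annealing point - difference:
  T_strain = 561 - 32 = 529 C

529 C


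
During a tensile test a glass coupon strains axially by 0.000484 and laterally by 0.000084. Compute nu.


Poisson's ratio: nu = lateral strain / axial strain
  nu = 0.000084 / 0.000484 = 0.1736

0.1736


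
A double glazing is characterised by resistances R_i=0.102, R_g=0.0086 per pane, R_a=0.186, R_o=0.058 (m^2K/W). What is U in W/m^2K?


Total thermal resistance (series):
  R_total = R_in + R_glass + R_air + R_glass + R_out
  R_total = 0.102 + 0.0086 + 0.186 + 0.0086 + 0.058 = 0.3632 m^2K/W
U-value = 1 / R_total = 1 / 0.3632 = 2.753 W/m^2K

2.753 W/m^2K


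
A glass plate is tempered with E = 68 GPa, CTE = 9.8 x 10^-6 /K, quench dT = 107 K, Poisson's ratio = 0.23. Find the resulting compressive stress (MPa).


Tempering stress: sigma = E * alpha * dT / (1 - nu)
  E (MPa) = 68 * 1000 = 68000
  Numerator = 68000 * (9.8 x 10^-6) * 107 = 71.3048
  Denominator = 1 - 0.23 = 0.77
  sigma = 71.3048 / 0.77 = 92.6 MPa

92.6 MPa


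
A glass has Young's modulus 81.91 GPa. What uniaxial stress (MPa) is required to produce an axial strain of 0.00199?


Rearrange E = sigma / epsilon:
  sigma = E * epsilon
  E (MPa) = 81.91 * 1000 = 81910
  sigma = 81910 * 0.00199 = 163.0 MPa

163.0 MPa


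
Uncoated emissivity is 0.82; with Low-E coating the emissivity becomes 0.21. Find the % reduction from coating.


Percentage reduction = (1 - coated/uncoated) * 100
  Ratio = 0.21 / 0.82 = 0.2561
  Reduction = (1 - 0.2561) * 100 = 74.4%

74.4%


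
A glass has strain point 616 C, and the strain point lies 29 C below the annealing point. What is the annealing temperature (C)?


T_anneal = T_strain + gap:
  T_anneal = 616 + 29 = 645 C

645 C


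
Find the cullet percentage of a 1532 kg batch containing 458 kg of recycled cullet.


Cullet ratio = (cullet mass / total batch mass) * 100
  Ratio = 458 / 1532 * 100 = 29.9%

29.9%


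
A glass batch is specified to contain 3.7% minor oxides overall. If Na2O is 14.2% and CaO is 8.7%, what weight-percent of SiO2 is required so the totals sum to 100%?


Known pieces sum to 100%:
  SiO2 = 100 - (others + Na2O + CaO)
  SiO2 = 100 - (3.7 + 14.2 + 8.7) = 73.4%

73.4%


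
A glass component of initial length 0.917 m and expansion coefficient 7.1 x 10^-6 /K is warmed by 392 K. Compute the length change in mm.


Thermal expansion formula: dL = alpha * L0 * dT
  dL = (7.1 x 10^-6) * 0.917 * 392 = 0.00255219 m
Convert to mm: 0.00255219 * 1000 = 2.5522 mm

2.5522 mm


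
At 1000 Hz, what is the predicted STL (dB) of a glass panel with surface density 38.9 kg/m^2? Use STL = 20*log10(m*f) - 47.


Mass law: STL = 20 * log10(m * f) - 47
  m * f = 38.9 * 1000 = 38900
  log10(38900) = 4.58995
  STL = 20 * 4.58995 - 47 = 91.799 - 47 = 44.8 dB

44.8 dB


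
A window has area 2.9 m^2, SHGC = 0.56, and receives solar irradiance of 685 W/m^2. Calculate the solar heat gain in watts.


Solar heat gain: Q = Area * SHGC * Irradiance
  Q = 2.9 * 0.56 * 685 = 1112.4 W

1112.4 W


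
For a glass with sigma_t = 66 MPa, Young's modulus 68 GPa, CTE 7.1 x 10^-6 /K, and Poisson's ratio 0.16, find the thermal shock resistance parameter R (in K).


Thermal shock resistance: R = sigma * (1 - nu) / (E * alpha)
  Numerator = 66 * (1 - 0.16) = 55.44
  Denominator = 68 * 1000 * (7.1 x 10^-6) = 0.4828
  R = 55.44 / 0.4828 = 114.8 K

114.8 K


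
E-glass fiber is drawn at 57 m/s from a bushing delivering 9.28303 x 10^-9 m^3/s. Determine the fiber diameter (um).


Cross-sectional area from continuity:
  A = Q / v = 9.28303 x 10^-9 / 57 = 1.628602 x 10^-10 m^2
Diameter from circular cross-section:
  d = sqrt(4A / pi) * 10^6 (m -> um)
  d = sqrt(4 * 1.628602 x 10^-10 / pi) * 10^6 = 14.4 um

14.4 um


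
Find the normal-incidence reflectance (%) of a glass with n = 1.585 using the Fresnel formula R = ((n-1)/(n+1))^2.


Fresnel reflectance at normal incidence:
  R = ((n - 1)/(n + 1))^2
  (n - 1)/(n + 1) = (1.585 - 1)/(1.585 + 1) = 0.226306
  R = 0.226306^2 = 0.0512144
  R(%) = 0.0512144 * 100 = 5.121%

5.121%


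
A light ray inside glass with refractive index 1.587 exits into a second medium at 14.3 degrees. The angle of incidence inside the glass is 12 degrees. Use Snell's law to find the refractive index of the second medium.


Apply Snell's law: n1 * sin(theta1) = n2 * sin(theta2)
  n2 = n1 * sin(theta1) / sin(theta2)
  sin(12) = 0.207912
  sin(14.3) = 0.246999
  n2 = 1.587 * 0.207912 / 0.246999 = 1.3359

1.3359


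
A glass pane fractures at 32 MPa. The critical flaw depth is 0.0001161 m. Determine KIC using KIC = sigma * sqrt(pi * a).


Fracture toughness: KIC = sigma * sqrt(pi * a)
  pi * a = pi * 0.0001161 = 0.000364739
  sqrt(pi * a) = 0.019098
  KIC = 32 * 0.019098 = 0.611 MPa*sqrt(m)

0.611 MPa*sqrt(m)


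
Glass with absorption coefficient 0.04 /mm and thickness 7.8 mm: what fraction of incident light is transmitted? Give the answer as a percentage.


Beer-Lambert law: T = exp(-alpha * thickness)
  exponent = -0.04 * 7.8 = -0.312
  T = exp(-0.312) = 0.732
  Percentage = 0.732 * 100 = 73.2%

73.2%


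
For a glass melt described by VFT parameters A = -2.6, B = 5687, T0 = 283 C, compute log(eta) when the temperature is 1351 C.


VFT equation: log(eta) = A + B / (T - T0)
  T - T0 = 1351 - 283 = 1068
  B / (T - T0) = 5687 / 1068 = 5.325
  log(eta) = -2.6 + 5.325 = 2.725

2.725


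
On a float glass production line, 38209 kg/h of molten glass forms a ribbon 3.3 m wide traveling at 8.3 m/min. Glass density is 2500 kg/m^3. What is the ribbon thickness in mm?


Ribbon cross-section from mass balance:
  Volume rate = throughput / density = 38209 / 2500 = 15.2836 m^3/h
  thickness = volume rate / (speed * 60 * width), i.e.
  thickness = throughput / (60 * speed * width * density) * 1000
  thickness = 38209 / (60 * 8.3 * 3.3 * 2500) * 1000 = 9.3 mm

9.3 mm


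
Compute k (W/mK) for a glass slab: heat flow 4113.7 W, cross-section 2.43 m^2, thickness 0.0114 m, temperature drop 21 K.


Fourier's law rearranged: k = Q * t / (A * dT)
  Numerator = 4113.7 * 0.0114 = 46.89618
  Denominator = 2.43 * 21 = 51.03
  k = 46.89618 / 51.03 = 0.919 W/mK

0.919 W/mK


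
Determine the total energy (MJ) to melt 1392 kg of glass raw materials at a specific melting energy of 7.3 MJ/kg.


Total energy = mass * specific energy
  E = 1392 * 7.3 = 10161.6 MJ

10161.6 MJ


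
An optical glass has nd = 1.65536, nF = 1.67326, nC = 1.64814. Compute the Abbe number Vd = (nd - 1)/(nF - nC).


Abbe number formula: Vd = (nd - 1) / (nF - nC)
  nd - 1 = 1.65536 - 1 = 0.65536
  nF - nC = 1.67326 - 1.64814 = 0.02512
  Vd = 0.65536 / 0.02512 = 26.09

26.09


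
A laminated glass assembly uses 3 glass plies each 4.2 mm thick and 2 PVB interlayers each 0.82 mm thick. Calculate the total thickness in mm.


Total thickness = glass contribution + PVB contribution
  Glass: 3 * 4.2 = 12.6 mm
  PVB: 2 * 0.82 = 1.64 mm
  Total = 12.6 + 1.64 = 14.24 mm

14.24 mm


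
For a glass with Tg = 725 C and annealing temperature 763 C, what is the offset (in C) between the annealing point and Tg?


Offset = T_anneal - Tg:
  offset = 763 - 725 = 38 C

38 C


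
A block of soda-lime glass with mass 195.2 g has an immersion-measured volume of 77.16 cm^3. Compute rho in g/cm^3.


Use the definition of density:
  rho = mass / volume
  rho = 195.2 / 77.16 = 2.53 g/cm^3

2.53 g/cm^3


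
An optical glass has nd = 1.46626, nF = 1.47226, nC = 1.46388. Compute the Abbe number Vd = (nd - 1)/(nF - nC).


Abbe number formula: Vd = (nd - 1) / (nF - nC)
  nd - 1 = 1.46626 - 1 = 0.46626
  nF - nC = 1.47226 - 1.46388 = 0.00838
  Vd = 0.46626 / 0.00838 = 55.64

55.64


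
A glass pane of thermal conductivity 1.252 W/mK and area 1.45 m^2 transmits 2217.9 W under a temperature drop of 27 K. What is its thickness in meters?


Fourier's law: t = k * A * dT / Q
  t = 1.252 * 1.45 * 27 / 2217.9
  t = 49.0158 / 2217.9 = 0.0221 m

0.0221 m


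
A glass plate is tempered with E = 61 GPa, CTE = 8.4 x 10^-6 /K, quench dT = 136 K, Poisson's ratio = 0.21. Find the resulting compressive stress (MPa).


Tempering stress: sigma = E * alpha * dT / (1 - nu)
  E (MPa) = 61 * 1000 = 61000
  Numerator = 61000 * (8.4 x 10^-6) * 136 = 69.6864
  Denominator = 1 - 0.21 = 0.79
  sigma = 69.6864 / 0.79 = 88.2 MPa

88.2 MPa


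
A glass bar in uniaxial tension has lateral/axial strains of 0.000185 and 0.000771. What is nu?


Poisson's ratio: nu = lateral strain / axial strain
  nu = 0.000185 / 0.000771 = 0.2399

0.2399


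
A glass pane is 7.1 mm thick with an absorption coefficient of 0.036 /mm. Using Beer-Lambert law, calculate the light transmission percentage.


Beer-Lambert law: T = exp(-alpha * thickness)
  exponent = -0.036 * 7.1 = -0.2556
  T = exp(-0.2556) = 0.7745
  Percentage = 0.7745 * 100 = 77.45%

77.45%


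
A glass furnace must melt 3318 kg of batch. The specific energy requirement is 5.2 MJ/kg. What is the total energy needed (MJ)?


Total energy = mass * specific energy
  E = 3318 * 5.2 = 17253.6 MJ

17253.6 MJ


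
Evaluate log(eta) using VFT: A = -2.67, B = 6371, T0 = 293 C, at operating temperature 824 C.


VFT equation: log(eta) = A + B / (T - T0)
  T - T0 = 824 - 293 = 531
  B / (T - T0) = 6371 / 531 = 11.998
  log(eta) = -2.67 + 11.998 = 9.328

9.328


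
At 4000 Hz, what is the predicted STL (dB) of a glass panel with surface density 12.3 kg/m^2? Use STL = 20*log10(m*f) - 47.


Mass law: STL = 20 * log10(m * f) - 47
  m * f = 12.3 * 4000 = 49200
  log10(49200) = 4.69197
  STL = 20 * 4.69197 - 47 = 93.8394 - 47 = 46.8 dB

46.8 dB


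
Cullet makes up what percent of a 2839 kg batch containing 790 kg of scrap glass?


Cullet ratio = (cullet mass / total batch mass) * 100
  Ratio = 790 / 2839 * 100 = 27.83%

27.83%


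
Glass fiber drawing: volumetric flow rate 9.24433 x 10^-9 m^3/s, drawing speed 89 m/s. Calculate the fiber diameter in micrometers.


Cross-sectional area from continuity:
  A = Q / v = 9.24433 x 10^-9 / 89 = 1.038689 x 10^-10 m^2
Diameter from circular cross-section:
  d = sqrt(4A / pi) * 10^6 (m -> um)
  d = sqrt(4 * 1.038689 x 10^-10 / pi) * 10^6 = 11.5 um

11.5 um


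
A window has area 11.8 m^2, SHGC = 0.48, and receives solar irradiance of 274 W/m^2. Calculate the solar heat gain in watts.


Solar heat gain: Q = Area * SHGC * Irradiance
  Q = 11.8 * 0.48 * 274 = 1551.9 W

1551.9 W


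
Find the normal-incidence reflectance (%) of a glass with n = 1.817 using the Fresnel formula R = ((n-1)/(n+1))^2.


Fresnel reflectance at normal incidence:
  R = ((n - 1)/(n + 1))^2
  (n - 1)/(n + 1) = (1.817 - 1)/(1.817 + 1) = 0.290025
  R = 0.290025^2 = 0.0841145
  R(%) = 0.0841145 * 100 = 8.411%

8.411%


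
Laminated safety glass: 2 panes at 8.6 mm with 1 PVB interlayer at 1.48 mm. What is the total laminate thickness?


Total thickness = glass contribution + PVB contribution
  Glass: 2 * 8.6 = 17.2 mm
  PVB: 1 * 1.48 = 1.48 mm
  Total = 17.2 + 1.48 = 18.68 mm

18.68 mm


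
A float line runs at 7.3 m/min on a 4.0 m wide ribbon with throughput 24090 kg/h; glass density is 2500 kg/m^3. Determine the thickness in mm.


Ribbon cross-section from mass balance:
  Volume rate = throughput / density = 24090 / 2500 = 9.636 m^3/h
  thickness = volume rate / (speed * 60 * width), i.e.
  thickness = throughput / (60 * speed * width * density) * 1000
  thickness = 24090 / (60 * 7.3 * 4.0 * 2500) * 1000 = 5.5 mm

5.5 mm


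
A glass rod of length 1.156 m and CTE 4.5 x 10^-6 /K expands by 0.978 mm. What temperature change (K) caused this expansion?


Rearrange dL = alpha * L0 * dT for dT:
  dT = dL / (alpha * L0)
  dL (m) = 0.978 / 1000 = 0.000978
  dT = 0.000978 / ((4.5 x 10^-6) * 1.156) = 188.0 K

188.0 K


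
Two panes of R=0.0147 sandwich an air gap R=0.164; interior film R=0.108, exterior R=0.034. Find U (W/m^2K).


Total thermal resistance (series):
  R_total = R_in + R_glass + R_air + R_glass + R_out
  R_total = 0.108 + 0.0147 + 0.164 + 0.0147 + 0.034 = 0.3354 m^2K/W
U-value = 1 / R_total = 1 / 0.3354 = 2.982 W/m^2K

2.982 W/m^2K


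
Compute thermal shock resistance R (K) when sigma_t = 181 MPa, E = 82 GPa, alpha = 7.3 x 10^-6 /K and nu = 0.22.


Thermal shock resistance: R = sigma * (1 - nu) / (E * alpha)
  Numerator = 181 * (1 - 0.22) = 141.18
  Denominator = 82 * 1000 * (7.3 x 10^-6) = 0.5986
  R = 141.18 / 0.5986 = 235.9 K

235.9 K


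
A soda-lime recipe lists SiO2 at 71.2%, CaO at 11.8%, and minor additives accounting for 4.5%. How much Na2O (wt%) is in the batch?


Pieces sum to 100%:
  Na2O = 100 - (SiO2 + CaO + others)
  Na2O = 100 - (71.2 + 11.8 + 4.5) = 12.5%

12.5%


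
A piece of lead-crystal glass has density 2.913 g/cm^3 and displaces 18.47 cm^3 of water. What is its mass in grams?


Rearrange rho = m / V:
  m = rho * V
  m = 2.913 * 18.47 = 53.803 g

53.803 g


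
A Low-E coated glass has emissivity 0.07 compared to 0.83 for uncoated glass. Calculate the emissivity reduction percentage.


Percentage reduction = (1 - coated/uncoated) * 100
  Ratio = 0.07 / 0.83 = 0.0843
  Reduction = (1 - 0.0843) * 100 = 91.6%

91.6%


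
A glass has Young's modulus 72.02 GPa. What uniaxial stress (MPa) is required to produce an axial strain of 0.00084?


Rearrange E = sigma / epsilon:
  sigma = E * epsilon
  E (MPa) = 72.02 * 1000 = 72020
  sigma = 72020 * 0.00084 = 60.5 MPa

60.5 MPa


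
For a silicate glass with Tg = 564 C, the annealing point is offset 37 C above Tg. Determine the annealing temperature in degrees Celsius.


The annealing temperature is Tg plus the offset:
  T_anneal = 564 + 37 = 601 C

601 C


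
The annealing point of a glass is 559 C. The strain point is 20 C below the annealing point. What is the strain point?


Strain point = annealing point - difference:
  T_strain = 559 - 20 = 539 C

539 C


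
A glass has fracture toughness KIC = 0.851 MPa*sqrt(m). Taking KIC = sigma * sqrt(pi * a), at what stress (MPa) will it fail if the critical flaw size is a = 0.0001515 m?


Rearrange KIC = sigma * sqrt(pi * a):
  sigma = KIC / sqrt(pi * a)
  sqrt(pi * 0.0001515) = 0.021816
  sigma = 0.851 / 0.021816 = 39.01 MPa

39.01 MPa
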